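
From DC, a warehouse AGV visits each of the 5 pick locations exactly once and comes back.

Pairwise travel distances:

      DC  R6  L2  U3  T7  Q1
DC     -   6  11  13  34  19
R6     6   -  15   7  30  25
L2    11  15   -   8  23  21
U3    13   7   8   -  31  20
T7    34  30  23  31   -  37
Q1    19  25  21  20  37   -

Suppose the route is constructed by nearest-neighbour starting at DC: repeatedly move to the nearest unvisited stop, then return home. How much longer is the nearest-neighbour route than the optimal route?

DC: R6=6, L2=11, U3=13, Q1=19, T7=34 ⇒ R6
R6: U3=7, L2=15, Q1=25, T7=30 ⇒ U3
U3: L2=8, Q1=20, T7=31 ⇒ L2
L2: Q1=21, T7=23 ⇒ Q1
Q1: T7=37 ⇒ T7
NN route DC → R6 → U3 → L2 → Q1 → T7 → DC costs 113.
Optimal: DC → R6 → U3 → L2 → T7 → Q1 → DC costs 100 (by enumerating all 60 distinct tours).
Excess = 113 − 100 = 13.

Excess over optimum: 13.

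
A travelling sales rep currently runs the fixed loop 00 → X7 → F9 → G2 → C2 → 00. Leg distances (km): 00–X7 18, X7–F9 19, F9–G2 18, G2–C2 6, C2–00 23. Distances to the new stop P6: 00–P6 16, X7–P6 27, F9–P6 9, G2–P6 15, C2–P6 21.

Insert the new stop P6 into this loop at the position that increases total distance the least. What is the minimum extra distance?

Insertion cost between consecutive stops i–j is d(i,P6) + d(P6,j) − d(i,j):
  between 00 and X7: 16 + 27 − 18 = 25
  between X7 and F9: 27 + 9 − 19 = 17
  between F9 and G2: 9 + 15 − 18 = 6
  between G2 and C2: 15 + 21 − 6 = 30
  between C2 and 00: 21 + 16 − 23 = 14
Cheapest insertion is between F9 and G2, adding 6.
New total = 84 + 6 = 90.

Minimum extra distance: 6 km, inserting P6 between F9 and G2.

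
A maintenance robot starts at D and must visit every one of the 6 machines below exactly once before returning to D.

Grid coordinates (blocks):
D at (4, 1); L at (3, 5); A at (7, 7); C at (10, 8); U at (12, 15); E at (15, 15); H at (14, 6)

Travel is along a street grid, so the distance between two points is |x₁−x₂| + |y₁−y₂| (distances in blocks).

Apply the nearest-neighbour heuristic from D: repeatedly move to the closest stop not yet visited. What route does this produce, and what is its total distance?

D → [L:5 / A:9 / C:13 / H:15 / U:22 / E:25] → L (5)
L → [A:6 / C:10 / H:12 / U:19 / E:22] → A (6)
A → [C:4 / H:8 / U:13 / E:16] → C (4)
C → [H:6 / U:9 / E:12] → H (6)
H → [E:10 / U:11] → E (10)
E → [U:3] → U (3)
Return U→D: 22.
Total = 5 + 6 + 4 + 6 + 10 + 3 + 22 = 56.

56 blocks along D → L → A → C → H → E → U → D.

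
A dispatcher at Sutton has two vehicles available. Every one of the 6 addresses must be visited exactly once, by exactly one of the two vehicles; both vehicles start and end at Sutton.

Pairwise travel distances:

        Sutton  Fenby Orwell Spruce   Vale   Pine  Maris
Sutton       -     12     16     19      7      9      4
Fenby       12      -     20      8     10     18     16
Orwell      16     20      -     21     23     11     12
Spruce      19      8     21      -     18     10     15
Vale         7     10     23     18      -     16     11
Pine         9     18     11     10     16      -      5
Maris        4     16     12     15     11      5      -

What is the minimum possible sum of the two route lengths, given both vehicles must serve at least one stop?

70 — the smallest possible combined total.

Try each way of splitting the stops between the two vehicles (each non-empty) and, for each split, find the best tour for each vehicle:
  {Fenby} + {Orwell, Spruce, Vale, Pine, Maris}: 24 + 62 = 86
  {Orwell} + {Fenby, Spruce, Vale, Pine, Maris}: 32 + 44 = 76
  {Fenby, Orwell} + {Spruce, Vale, Pine, Maris}: 48 + 44 = 92
  {Spruce} + {Fenby, Orwell, Vale, Pine, Maris}: 38 + 57 = 95
  {Fenby, Spruce} + {Orwell, Vale, Pine, Maris}: 39 + 50 = 89
  {Orwell, Spruce} + {Fenby, Vale, Pine, Maris}: 56 + 44 = 100
  … (31 splits in total)
  {Fenby, Orwell, Spruce, Vale, Pine} + {Maris}: 62 + 8 = 70  ← best
Best: vehicle 1 Sutton → Orwell → Pine → Spruce → Fenby → Vale → Sutton = 62; vehicle 2 Sutton → Maris → Sutton = 8; combined 70.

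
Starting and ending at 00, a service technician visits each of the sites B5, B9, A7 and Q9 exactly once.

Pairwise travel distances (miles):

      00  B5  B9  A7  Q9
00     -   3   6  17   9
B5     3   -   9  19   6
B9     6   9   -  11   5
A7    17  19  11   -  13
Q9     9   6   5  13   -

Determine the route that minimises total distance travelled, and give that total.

00-B5-B9-A7-Q9-00: 3+9+11+13+9 = 45
00-B5-B9-Q9-A7-00: 3+9+5+13+17 = 47
00-B5-A7-B9-Q9-00: 3+19+11+5+9 = 47
00-B5-A7-Q9-B9-00: 3+19+13+5+6 = 46
00-B5-Q9-B9-A7-00: 3+6+5+11+17 = 42
00-B5-Q9-A7-B9-00: 3+6+13+11+6 = 39
00-B9-B5-A7-Q9-00: 6+9+19+13+9 = 56
00-B9-B5-Q9-A7-00: 6+9+6+13+17 = 51
00-B9-A7-B5-Q9-00: 6+11+19+6+9 = 51
00-B9-Q9-B5-A7-00: 6+5+6+19+17 = 53
00-A7-B5-B9-Q9-00: 17+19+9+5+9 = 59
00-A7-B9-B5-Q9-00: 17+11+9+6+9 = 52
The minimum is 39.
One optimal route: 00 → B5 → Q9 → A7 → B9 → 00 (or its reverse).

Shortest round trip = 39 miles.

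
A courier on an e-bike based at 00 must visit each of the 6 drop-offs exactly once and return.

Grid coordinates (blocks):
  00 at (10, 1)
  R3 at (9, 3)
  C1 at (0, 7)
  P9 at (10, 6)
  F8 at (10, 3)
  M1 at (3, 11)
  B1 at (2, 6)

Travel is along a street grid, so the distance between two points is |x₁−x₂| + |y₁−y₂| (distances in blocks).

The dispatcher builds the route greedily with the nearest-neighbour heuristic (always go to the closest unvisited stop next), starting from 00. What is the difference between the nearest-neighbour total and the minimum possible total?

Excess over optimum: 2 blocks.

00: F8=2, R3=3, P9=5, B1=13, C1=16, M1=17 ⇒ F8
F8: R3=1, P9=3, B1=11, C1=14, M1=15 ⇒ R3
R3: P9=4, B1=10, C1=13, M1=14 ⇒ P9
P9: B1=8, C1=11, M1=12 ⇒ B1
B1: C1=3, M1=6 ⇒ C1
C1: M1=7 ⇒ M1
NN route 00 → F8 → R3 → P9 → B1 → C1 → M1 → 00 costs 42.
Optimal: 00 → R3 → M1 → C1 → B1 → P9 → F8 → 00 costs 40 (by enumerating all 360 distinct tours).
Excess = 42 − 40 = 2.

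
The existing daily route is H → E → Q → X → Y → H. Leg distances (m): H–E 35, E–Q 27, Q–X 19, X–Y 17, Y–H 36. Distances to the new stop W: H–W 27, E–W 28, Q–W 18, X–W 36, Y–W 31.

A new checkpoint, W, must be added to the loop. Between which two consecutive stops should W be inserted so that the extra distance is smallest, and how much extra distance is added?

Insertion cost between consecutive stops i–j is d(i,W) + d(W,j) − d(i,j):
  between H and E: 27 + 28 − 35 = 20
  between E and Q: 28 + 18 − 27 = 19
  between Q and X: 18 + 36 − 19 = 35
  between X and Y: 36 + 31 − 17 = 50
  between Y and H: 31 + 27 − 36 = 22
Cheapest insertion is between E and Q, adding 19.
New total = 134 + 19 = 153.

+19 m — insert W between E and Q.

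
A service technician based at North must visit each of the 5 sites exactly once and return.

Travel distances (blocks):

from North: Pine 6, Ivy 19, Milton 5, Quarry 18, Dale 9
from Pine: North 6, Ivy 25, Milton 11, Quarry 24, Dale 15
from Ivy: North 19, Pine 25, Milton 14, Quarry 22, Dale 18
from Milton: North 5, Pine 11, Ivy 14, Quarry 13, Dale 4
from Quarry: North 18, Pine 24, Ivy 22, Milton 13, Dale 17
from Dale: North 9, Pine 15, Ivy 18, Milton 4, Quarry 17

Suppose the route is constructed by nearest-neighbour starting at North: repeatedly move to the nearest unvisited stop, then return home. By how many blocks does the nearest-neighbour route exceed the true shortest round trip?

North: Milton=5, Pine=6, Dale=9, Quarry=18, Ivy=19 ⇒ Milton
Milton: Dale=4, Pine=11, Quarry=13, Ivy=14 ⇒ Dale
Dale: Pine=15, Quarry=17, Ivy=18 ⇒ Pine
Pine: Quarry=24, Ivy=25 ⇒ Quarry
Quarry: Ivy=22 ⇒ Ivy
NN route North → Milton → Dale → Pine → Quarry → Ivy → North costs 89.
Optimal: North → Pine → Ivy → Quarry → Milton → Dale → North costs 79 (by enumerating all 60 distinct tours).
Excess = 89 − 79 = 10.

10 blocks longer than the optimal tour.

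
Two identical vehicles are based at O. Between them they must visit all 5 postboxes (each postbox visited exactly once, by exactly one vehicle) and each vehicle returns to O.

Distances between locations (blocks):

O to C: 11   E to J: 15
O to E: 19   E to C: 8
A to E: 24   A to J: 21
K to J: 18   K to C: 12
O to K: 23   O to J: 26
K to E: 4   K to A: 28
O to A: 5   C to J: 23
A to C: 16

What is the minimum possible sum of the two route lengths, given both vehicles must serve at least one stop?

77 blocks — the smallest possible combined total.

Try each way of splitting the stops between the two vehicles (each non-empty) and, for each split, find the best tour for each vehicle:
  {K} + {A, E, C, J}: 46 + 60 = 106
  {A} + {K, E, C, J}: 10 + 67 = 77
  {K, A} + {E, C, J}: 56 + 60 = 116
  {E} + {K, A, C, J}: 38 + 67 = 105
  {K, E} + {A, C, J}: 46 + 60 = 106
  {A, E} + {K, C, J}: 48 + 67 = 115
  … (15 splits in total)
Best: vehicle 1 O → A → O = 10; vehicle 2 O → C → E → K → J → O = 67; combined 77.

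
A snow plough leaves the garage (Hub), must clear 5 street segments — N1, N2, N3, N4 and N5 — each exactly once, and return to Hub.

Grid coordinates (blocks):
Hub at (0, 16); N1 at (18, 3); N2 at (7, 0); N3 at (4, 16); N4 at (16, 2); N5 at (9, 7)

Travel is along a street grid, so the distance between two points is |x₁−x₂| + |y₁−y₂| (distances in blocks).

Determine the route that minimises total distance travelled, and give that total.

With 5 stops there are 5!/2 = 60 distinct round trips (a route and its reverse cost the same).
Hub-N1-N2-N3-N4-N5-Hub: 31+14+19+26+12+18 = 120
Hub-N1-N2-N3-N5-N4-Hub: 31+14+19+14+12+30 = 120
Hub-N1-N2-N4-N3-N5-Hub: 31+14+11+26+14+18 = 114
Hub-N1-N2-N4-N5-N3-Hub: 31+14+11+12+14+4 = 86
Hub-N1-N2-N5-N3-N4-Hub: 31+14+9+14+26+30 = 124
Hub-N1-N2-N5-N4-N3-Hub: 31+14+9+12+26+4 = 96
Hub-N1-N3-N2-N4-N5-Hub: 31+27+19+11+12+18 = 118
Hub-N1-N3-N2-N5-N4-Hub: 31+27+19+9+12+30 = 128
Hub-N1-N3-N4-N2-N5-Hub: 31+27+26+11+9+18 = 122
Hub-N1-N3-N4-N5-N2-Hub: 31+27+26+12+9+23 = 128
Hub-N1-N3-N5-N2-N4-Hub: 31+27+14+9+11+30 = 122
Hub-N1-N3-N5-N4-N2-Hub: 31+27+14+12+11+23 = 118
Hub-N1-N4-N2-N3-N5-Hub: 31+3+11+19+14+18 = 96
Hub-N1-N4-N2-N5-N3-Hub: 31+3+11+9+14+4 = 72
… (46 more)
Hub-N2-N4-N1-N5-N3-Hub: 23+11+3+13+14+4 = 68  ← best
The minimum is 68.
One optimal route: Hub → N2 → N4 → N1 → N5 → N3 → Hub (or its reverse).

Shortest round trip = 68 blocks.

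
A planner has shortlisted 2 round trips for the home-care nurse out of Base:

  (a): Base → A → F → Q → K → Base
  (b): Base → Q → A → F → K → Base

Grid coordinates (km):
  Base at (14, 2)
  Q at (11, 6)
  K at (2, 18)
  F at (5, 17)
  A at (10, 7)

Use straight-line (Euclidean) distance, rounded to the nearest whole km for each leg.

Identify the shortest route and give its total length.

Shortest is (b), total 40 km.

(a): 6 + 11 + 13 + 15 + 20 = 65
(b): 5 + 1 + 11 + 3 + 20 = 40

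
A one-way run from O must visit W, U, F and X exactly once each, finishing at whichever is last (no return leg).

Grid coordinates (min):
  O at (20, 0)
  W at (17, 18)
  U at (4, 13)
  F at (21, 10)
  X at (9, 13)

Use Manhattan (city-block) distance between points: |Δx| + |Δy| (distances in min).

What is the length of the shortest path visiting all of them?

41 min — the minimum one-way total.

There are 4! = 24 possible orderings.
O - W - U - F - X: 21+18+20+15 = 74
O - W - U - X - F: 21+18+5+15 = 59
O - W - F - U - X: 21+12+20+5 = 58
O - W - F - X - U: 21+12+15+5 = 53
O - W - X - U - F: 21+13+5+20 = 59
O - W - X - F - U: 21+13+15+20 = 69
O - U - W - F - X: 29+18+12+15 = 74
O - U - W - X - F: 29+18+13+15 = 75
O - U - F - W - X: 29+20+12+13 = 74
O - U - F - X - W: 29+20+15+13 = 77
O - U - X - W - F: 29+5+13+12 = 59
O - U - X - F - W: 29+5+15+12 = 61
O - F - W - U - X: 11+12+18+5 = 46
O - F - W - X - U: 11+12+13+5 = 41
… (10 more)
The minimum is 41.
One shortest path: O → F → W → X → U.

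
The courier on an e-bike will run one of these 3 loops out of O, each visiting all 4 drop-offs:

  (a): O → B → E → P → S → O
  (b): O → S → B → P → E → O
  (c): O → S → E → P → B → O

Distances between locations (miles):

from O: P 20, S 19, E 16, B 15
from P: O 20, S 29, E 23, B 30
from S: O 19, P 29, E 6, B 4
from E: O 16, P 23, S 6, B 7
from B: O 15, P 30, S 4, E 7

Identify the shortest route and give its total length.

92 miles — (b) is the shortest.

(a): 15 + 7 + 23 + 29 + 19 = 93
(b): 19 + 4 + 30 + 23 + 16 = 92
(c): 19 + 6 + 23 + 30 + 15 = 93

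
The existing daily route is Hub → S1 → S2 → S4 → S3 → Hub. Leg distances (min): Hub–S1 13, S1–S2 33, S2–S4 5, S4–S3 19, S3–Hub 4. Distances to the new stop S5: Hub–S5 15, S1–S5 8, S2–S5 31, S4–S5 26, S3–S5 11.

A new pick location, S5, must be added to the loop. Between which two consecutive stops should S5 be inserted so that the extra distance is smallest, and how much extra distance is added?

Insertion cost between consecutive stops i–j is d(i,S5) + d(S5,j) − d(i,j):
  between Hub and S1: 15 + 8 − 13 = 10
  between S1 and S2: 8 + 31 − 33 = 6
  between S2 and S4: 31 + 26 − 5 = 52
  between S4 and S3: 26 + 11 − 19 = 18
  between S3 and Hub: 11 + 15 − 4 = 22
Cheapest insertion is between S1 and S2, adding 6.
New total = 74 + 6 = 80.

Adding 6 min by placing S5 on the S1–S2 leg.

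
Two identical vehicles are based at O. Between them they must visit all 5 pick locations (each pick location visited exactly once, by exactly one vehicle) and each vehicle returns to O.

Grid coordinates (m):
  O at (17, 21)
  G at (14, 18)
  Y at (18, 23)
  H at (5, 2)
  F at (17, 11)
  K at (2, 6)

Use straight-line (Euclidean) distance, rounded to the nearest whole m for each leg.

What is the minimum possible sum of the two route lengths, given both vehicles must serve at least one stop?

Check every non-empty split of the stops between the two vehicles; for each half take its own optimal tour:
  {G} + {Y, H, F, K}: 8 + 55 = 63
  {Y} + {G, H, F, K}: 4 + 51 = 55
  {G, Y} + {H, F, K}: 12 + 51 = 63
  {H} + {G, Y, F, K}: 44 + 51 = 95
  {G, H} + {Y, F, K}: 44 + 51 = 95
  {Y, H} + {G, F, K}: 49 + 47 = 96
  … (15 splits in total)
Best: vehicle 1 O → Y → O = 4; vehicle 2 O → G → K → H → F → O = 51; combined 55.

Minimum combined distance: 55 m.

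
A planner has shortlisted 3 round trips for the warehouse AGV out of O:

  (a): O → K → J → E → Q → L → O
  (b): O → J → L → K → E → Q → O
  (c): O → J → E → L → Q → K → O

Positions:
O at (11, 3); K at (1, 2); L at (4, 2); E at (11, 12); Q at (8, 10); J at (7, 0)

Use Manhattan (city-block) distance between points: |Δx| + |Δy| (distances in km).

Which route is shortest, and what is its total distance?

50 km — (b) is the shortest.

(a): 11 + 8 + 16 + 5 + 12 + 8 = 60
(b): 7 + 5 + 3 + 20 + 5 + 10 = 50
(c): 7 + 16 + 17 + 12 + 15 + 11 = 78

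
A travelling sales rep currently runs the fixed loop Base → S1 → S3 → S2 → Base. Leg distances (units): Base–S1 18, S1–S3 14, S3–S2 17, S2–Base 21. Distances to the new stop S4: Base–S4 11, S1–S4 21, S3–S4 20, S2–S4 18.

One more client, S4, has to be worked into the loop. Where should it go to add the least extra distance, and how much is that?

Insertion cost between consecutive stops i–j is d(i,S4) + d(S4,j) − d(i,j):
  between Base and S1: 11 + 21 − 18 = 14
  between S1 and S3: 21 + 20 − 14 = 27
  between S3 and S2: 20 + 18 − 17 = 21
  between S2 and Base: 18 + 11 − 21 = 8
Cheapest insertion is between S2 and Base, adding 8.
New total = 70 + 8 = 78.

Adding 8 by placing S4 on the S2–Base leg.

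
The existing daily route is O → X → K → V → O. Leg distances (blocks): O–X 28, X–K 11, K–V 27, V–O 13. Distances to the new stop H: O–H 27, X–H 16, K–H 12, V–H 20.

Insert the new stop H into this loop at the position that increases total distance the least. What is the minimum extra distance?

Minimum extra distance: 5 blocks, inserting H between K and V.

Insertion cost between consecutive stops i–j is d(i,H) + d(H,j) − d(i,j):
  between O and X: 27 + 16 − 28 = 15
  between X and K: 16 + 12 − 11 = 17
  between K and V: 12 + 20 − 27 = 5
  between V and O: 20 + 27 − 13 = 34
Cheapest insertion is between K and V, adding 5.
New total = 79 + 5 = 84.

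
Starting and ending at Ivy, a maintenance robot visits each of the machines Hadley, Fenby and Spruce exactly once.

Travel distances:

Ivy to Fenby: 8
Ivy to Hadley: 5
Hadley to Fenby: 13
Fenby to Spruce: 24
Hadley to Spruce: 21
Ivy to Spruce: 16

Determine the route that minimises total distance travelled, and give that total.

There are 3 distinct closed tours to check (reversals are equivalent).
Ivy→Hadley→Fenby→Spruce→Ivy: 5+13+24+16 = 58
Ivy→Hadley→Spruce→Fenby→Ivy: 5+21+24+8 = 58
Ivy→Fenby→Hadley→Spruce→Ivy: 8+13+21+16 = 58
The minimum is 58.
One optimal route: Ivy → Hadley → Fenby → Spruce → Ivy (or its reverse).

Shortest round trip = 58.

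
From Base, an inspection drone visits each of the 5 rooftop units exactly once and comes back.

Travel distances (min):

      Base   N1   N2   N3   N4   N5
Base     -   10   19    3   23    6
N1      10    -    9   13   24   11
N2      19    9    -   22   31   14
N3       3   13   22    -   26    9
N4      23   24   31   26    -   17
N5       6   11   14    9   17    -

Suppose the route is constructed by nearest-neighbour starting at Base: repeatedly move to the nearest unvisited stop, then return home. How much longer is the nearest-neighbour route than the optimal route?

The nearest-neighbour route is 7 min longer than optimal.

Base: N3=3, N5=6, N1=10, N2=19, N4=23 ⇒ N3
N3: N5=9, N1=13, N2=22, N4=26 ⇒ N5
N5: N1=11, N2=14, N4=17 ⇒ N1
N1: N2=9, N4=24 ⇒ N2
N2: N4=31 ⇒ N4
NN route Base → N3 → N5 → N1 → N2 → N4 → Base costs 86.
Optimal: Base → N1 → N2 → N4 → N5 → N3 → Base costs 79 (by enumerating all 60 distinct tours).
Excess = 86 − 79 = 7.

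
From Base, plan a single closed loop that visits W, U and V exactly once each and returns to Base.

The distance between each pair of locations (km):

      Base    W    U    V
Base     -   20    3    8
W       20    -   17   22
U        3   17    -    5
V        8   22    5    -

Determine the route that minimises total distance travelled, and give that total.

Shortest round trip = 50 km.

Base→W→U→V→Base: 20+17+5+8 = 50
Base→W→V→U→Base: 20+22+5+3 = 50
Base→U→W→V→Base: 3+17+22+8 = 50
The minimum is 50.
One optimal route: Base → W → U → V → Base (or its reverse).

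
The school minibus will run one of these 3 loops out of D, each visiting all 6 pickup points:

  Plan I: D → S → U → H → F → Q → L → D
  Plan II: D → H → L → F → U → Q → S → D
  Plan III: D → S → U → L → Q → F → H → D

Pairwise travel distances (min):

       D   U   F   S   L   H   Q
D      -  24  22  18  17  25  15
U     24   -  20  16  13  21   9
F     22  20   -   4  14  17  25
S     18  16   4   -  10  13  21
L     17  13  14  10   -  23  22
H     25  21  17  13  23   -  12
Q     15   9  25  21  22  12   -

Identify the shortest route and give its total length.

Plan I: 18 + 16 + 21 + 17 + 25 + 22 + 17 = 136
Plan II: 25 + 23 + 14 + 20 + 9 + 21 + 18 = 130
Plan III: 18 + 16 + 13 + 22 + 25 + 17 + 25 = 136

130 min — Plan II is the shortest.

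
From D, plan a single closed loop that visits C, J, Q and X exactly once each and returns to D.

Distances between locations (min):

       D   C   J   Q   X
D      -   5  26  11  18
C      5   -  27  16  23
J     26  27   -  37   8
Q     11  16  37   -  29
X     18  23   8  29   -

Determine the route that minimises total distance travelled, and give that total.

Shortest round trip = 80 min.

With 4 stops there are 4!/2 = 12 distinct round trips (a route and its reverse cost the same).
D - C - J - Q - X - D: 5+27+37+29+18 = 116
D - C - J - X - Q - D: 5+27+8+29+11 = 80
D - C - Q - J - X - D: 5+16+37+8+18 = 84
D - C - Q - X - J - D: 5+16+29+8+26 = 84
D - C - X - J - Q - D: 5+23+8+37+11 = 84
D - C - X - Q - J - D: 5+23+29+37+26 = 120
D - J - C - Q - X - D: 26+27+16+29+18 = 116
D - J - C - X - Q - D: 26+27+23+29+11 = 116
D - J - Q - C - X - D: 26+37+16+23+18 = 120
D - J - X - C - Q - D: 26+8+23+16+11 = 84
D - Q - C - J - X - D: 11+16+27+8+18 = 80
D - Q - J - C - X - D: 11+37+27+23+18 = 116
The minimum is 80.
One optimal route: D → C → J → X → Q → D (or its reverse).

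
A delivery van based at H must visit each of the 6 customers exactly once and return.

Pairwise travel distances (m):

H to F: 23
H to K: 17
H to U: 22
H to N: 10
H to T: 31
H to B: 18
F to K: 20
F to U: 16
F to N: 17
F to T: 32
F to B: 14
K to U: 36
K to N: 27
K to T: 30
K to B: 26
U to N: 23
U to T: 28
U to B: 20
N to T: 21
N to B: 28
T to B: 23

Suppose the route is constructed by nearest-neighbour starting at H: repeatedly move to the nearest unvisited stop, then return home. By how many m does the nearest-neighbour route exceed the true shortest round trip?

H: N=10, K=17, B=18, U=22, F=23, T=31 ⇒ N
N: F=17, T=21, U=23, K=27, B=28 ⇒ F
F: B=14, U=16, K=20, T=32 ⇒ B
B: U=20, T=23, K=26 ⇒ U
U: T=28, K=36 ⇒ T
T: K=30 ⇒ K
NN route H → N → F → B → U → T → K → H costs 136.
Optimal: H → K → F → U → B → T → N → H costs 127 (by enumerating all 360 distinct tours).
Excess = 136 − 127 = 9.

The nearest-neighbour route is 9 m longer than optimal.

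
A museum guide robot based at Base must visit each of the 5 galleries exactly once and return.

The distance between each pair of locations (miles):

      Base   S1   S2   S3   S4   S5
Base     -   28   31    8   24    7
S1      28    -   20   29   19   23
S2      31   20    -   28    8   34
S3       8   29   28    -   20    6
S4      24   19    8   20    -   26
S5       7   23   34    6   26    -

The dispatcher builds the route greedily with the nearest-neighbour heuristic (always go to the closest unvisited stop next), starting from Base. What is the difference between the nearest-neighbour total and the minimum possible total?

The nearest-neighbour route is 3 miles longer than optimal.

From Base: S5=7, S3=8, S4=24, S1=28, S2=31 → choose S5 (7).
From S5: S3=6, S1=23, S4=26, S2=34 → choose S3 (6).
From S3: S4=20, S2=28, S1=29 → choose S4 (20).
From S4: S2=8, S1=19 → choose S2 (8).
From S2: S1=20 → choose S1 (20).
NN route Base → S5 → S3 → S4 → S2 → S1 → Base costs 89.
Optimal: Base → S3 → S4 → S2 → S1 → S5 → Base costs 86 (by enumerating all 60 distinct tours).
Excess = 89 − 86 = 3.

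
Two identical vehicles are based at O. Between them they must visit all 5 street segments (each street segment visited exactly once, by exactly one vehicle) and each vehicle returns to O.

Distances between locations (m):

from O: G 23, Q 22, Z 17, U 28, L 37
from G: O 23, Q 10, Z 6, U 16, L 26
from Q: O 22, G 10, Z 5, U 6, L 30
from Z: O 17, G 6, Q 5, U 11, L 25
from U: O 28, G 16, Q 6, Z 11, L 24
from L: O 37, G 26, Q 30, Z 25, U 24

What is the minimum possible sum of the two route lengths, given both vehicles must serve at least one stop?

134 m — the smallest possible combined total.

Try each way of splitting the stops between the two vehicles (each non-empty) and, for each split, find the best tour for each vehicle:
  {G} + {Q, Z, U, L}: 46 + 89 = 135
  {Q} + {G, Z, U, L}: 44 + 100 = 144
  {G, Q} + {Z, U, L}: 55 + 89 = 144
  {Z} + {G, Q, U, L}: 34 + 100 = 134
  {G, Z} + {Q, U, L}: 46 + 89 = 135
  {Q, Z} + {G, U, L}: 44 + 100 = 144
  … (15 splits in total)
Best: vehicle 1 O → Z → O = 34; vehicle 2 O → G → Q → U → L → O = 100; combined 134.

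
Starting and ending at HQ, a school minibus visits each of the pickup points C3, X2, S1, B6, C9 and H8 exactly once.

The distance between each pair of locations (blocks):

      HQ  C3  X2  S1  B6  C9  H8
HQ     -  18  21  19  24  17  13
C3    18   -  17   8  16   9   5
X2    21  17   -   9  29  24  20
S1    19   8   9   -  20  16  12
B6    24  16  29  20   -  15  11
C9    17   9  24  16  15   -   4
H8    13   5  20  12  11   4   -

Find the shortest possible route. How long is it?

With 6 stops there are 6!/2 = 360 distinct round trips (a route and its reverse cost the same).
HQ - C3 - X2 - S1 - B6 - C9 - H8 - HQ: 18+17+9+20+15+4+13 = 96
HQ - C3 - X2 - S1 - B6 - H8 - C9 - HQ: 18+17+9+20+11+4+17 = 96
HQ - C3 - X2 - S1 - C9 - B6 - H8 - HQ: 18+17+9+16+15+11+13 = 99
HQ - C3 - X2 - S1 - C9 - H8 - B6 - HQ: 18+17+9+16+4+11+24 = 99
HQ - C3 - X2 - S1 - H8 - B6 - C9 - HQ: 18+17+9+12+11+15+17 = 99
HQ - C3 - X2 - S1 - H8 - C9 - B6 - HQ: 18+17+9+12+4+15+24 = 99
HQ - C3 - X2 - B6 - S1 - C9 - H8 - HQ: 18+17+29+20+16+4+13 = 117
HQ - C3 - X2 - B6 - S1 - H8 - C9 - HQ: 18+17+29+20+12+4+17 = 117
… (352 more)
HQ - X2 - S1 - C3 - B6 - C9 - H8 - HQ: 21+9+8+16+15+4+13 = 86  ← best
The minimum is 86.
One optimal route: HQ → X2 → S1 → C3 → B6 → C9 → H8 → HQ (or its reverse).

Shortest round trip = 86 blocks.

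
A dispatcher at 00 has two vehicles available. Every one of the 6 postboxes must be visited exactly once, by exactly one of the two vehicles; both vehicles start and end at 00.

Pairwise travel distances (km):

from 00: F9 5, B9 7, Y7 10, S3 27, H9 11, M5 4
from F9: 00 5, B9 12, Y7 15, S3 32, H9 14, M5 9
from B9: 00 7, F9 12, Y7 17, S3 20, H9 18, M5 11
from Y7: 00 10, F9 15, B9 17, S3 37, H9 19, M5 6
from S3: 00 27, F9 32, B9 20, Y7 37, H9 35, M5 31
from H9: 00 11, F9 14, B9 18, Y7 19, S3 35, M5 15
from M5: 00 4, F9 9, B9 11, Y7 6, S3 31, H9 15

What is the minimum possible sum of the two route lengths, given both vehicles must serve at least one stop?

Check every non-empty split of the stops between the two vehicles; for each half take its own optimal tour:
  {F9} + {B9, Y7, S3, H9, M5}: 10 + 91 = 101
  {B9} + {F9, Y7, S3, H9, M5}: 14 + 101 = 115
  {F9, B9} + {Y7, S3, H9, M5}: 24 + 91 = 115
  {Y7} + {F9, B9, S3, H9, M5}: 20 + 89 = 109
  {F9, Y7} + {B9, S3, H9, M5}: 30 + 81 = 111
  {B9, Y7} + {F9, S3, H9, M5}: 34 + 89 = 123
  … (31 splits in total)
Best: vehicle 1 00 → F9 → 00 = 10; vehicle 2 00 → B9 → S3 → H9 → Y7 → M5 → 00 = 91; combined 101.

Minimum combined distance: 101 km.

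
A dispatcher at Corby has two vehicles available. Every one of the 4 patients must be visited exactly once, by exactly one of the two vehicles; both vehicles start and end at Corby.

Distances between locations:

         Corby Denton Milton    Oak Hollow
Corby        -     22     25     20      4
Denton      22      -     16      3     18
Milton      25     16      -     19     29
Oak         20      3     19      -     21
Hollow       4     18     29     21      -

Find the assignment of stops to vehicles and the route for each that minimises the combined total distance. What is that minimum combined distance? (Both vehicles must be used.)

Try each way of splitting the stops between the two vehicles (each non-empty) and, for each split, find the best tour for each vehicle:
  {Denton} + {Milton, Oak, Hollow}: 44 + 69 = 113
  {Milton} + {Denton, Oak, Hollow}: 50 + 45 = 95
  {Denton, Milton} + {Oak, Hollow}: 63 + 45 = 108
  {Oak} + {Denton, Milton, Hollow}: 40 + 63 = 103
  {Denton, Oak} + {Milton, Hollow}: 45 + 58 = 103
  {Milton, Oak} + {Denton, Hollow}: 64 + 44 = 108
  … (7 splits in total)
  {Denton, Milton, Oak} + {Hollow}: 64 + 8 = 72  ← best
Best: vehicle 1 Corby → Milton → Denton → Oak → Corby = 64; vehicle 2 Corby → Hollow → Corby = 8; combined 72.

Minimum combined distance: 72.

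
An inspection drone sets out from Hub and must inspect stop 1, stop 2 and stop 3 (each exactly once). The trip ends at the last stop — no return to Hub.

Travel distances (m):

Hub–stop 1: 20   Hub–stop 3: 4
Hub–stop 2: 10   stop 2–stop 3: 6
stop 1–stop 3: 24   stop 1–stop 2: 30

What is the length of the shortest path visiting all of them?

There are 3! = 6 possible orderings.
Hub - stop 1 - stop 2 - stop 3: 20+30+6 = 56
Hub - stop 1 - stop 3 - stop 2: 20+24+6 = 50
Hub - stop 2 - stop 1 - stop 3: 10+30+24 = 64
Hub - stop 2 - stop 3 - stop 1: 10+6+24 = 40
Hub - stop 3 - stop 1 - stop 2: 4+24+30 = 58
Hub - stop 3 - stop 2 - stop 1: 4+6+30 = 40
The minimum is 40.
One shortest path: Hub → stop 2 → stop 3 → stop 1.

Shortest open route: 40 m.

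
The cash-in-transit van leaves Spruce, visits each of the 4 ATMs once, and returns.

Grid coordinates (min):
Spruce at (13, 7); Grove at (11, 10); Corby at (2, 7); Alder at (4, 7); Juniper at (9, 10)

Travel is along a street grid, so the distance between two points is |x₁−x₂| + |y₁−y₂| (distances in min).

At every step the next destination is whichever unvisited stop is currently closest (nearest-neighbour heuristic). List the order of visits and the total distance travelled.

Total distance 28 min via the nearest-neighbour route Spruce → Grove → Juniper → Alder → Corby → Spruce.

Spruce → [Grove:5 / Juniper:7 / Alder:9 / Corby:11] → Grove (5)
Grove → [Juniper:2 / Alder:10 / Corby:12] → Juniper (2)
Juniper → [Alder:8 / Corby:10] → Alder (8)
Alder → [Corby:2] → Corby (2)
Return Corby→Spruce: 11.
Total = 5 + 2 + 8 + 2 + 11 = 28.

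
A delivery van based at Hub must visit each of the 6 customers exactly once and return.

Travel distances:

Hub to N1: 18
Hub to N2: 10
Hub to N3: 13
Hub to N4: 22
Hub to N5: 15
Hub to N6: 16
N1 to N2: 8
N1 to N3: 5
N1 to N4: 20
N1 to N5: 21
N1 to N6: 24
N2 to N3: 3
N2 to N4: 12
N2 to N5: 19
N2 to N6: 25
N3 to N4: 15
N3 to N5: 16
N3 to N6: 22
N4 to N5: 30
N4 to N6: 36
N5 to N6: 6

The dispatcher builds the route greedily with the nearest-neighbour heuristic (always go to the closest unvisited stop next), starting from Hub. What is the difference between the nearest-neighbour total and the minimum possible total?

5 longer than the optimal tour.

Hub: N2=10, N3=13, N5=15, N6=16, N1=18, N4=22 ⇒ N2
N2: N3=3, N1=8, N4=12, N5=19, N6=25 ⇒ N3
N3: N1=5, N4=15, N5=16, N6=22 ⇒ N1
N1: N4=20, N5=21, N6=24 ⇒ N4
N4: N5=30, N6=36 ⇒ N5
N5: N6=6 ⇒ N6
NN route Hub → N2 → N3 → N1 → N4 → N5 → N6 → Hub costs 90.
Optimal: Hub → N2 → N4 → N1 → N3 → N5 → N6 → Hub costs 85 (by enumerating all 360 distinct tours).
Excess = 90 − 85 = 5.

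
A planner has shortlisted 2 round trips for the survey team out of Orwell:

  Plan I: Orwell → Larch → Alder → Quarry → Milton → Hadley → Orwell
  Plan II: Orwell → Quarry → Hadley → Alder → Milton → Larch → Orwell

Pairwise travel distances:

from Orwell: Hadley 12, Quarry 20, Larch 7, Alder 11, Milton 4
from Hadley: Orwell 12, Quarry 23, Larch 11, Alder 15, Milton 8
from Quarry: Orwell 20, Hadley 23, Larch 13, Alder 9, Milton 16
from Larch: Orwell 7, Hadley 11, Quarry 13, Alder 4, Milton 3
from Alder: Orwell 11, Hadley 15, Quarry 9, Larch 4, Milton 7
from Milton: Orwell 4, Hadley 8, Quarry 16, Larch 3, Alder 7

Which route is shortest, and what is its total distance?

Plan I: 7 + 4 + 9 + 16 + 8 + 12 = 56
Plan II: 20 + 23 + 15 + 7 + 3 + 7 = 75

Shortest is Plan I, total 56.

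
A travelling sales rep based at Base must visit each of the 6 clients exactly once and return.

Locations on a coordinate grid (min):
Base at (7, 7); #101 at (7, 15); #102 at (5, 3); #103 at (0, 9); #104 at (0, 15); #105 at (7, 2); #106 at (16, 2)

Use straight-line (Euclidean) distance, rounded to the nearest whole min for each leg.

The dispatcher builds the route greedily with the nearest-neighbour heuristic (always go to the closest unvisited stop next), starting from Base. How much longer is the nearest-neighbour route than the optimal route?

The nearest-neighbour route is 1 min longer than optimal.

Base: #102=4, #105=5, #103=7, #101=8, #106=10, #104=11 ⇒ #102
#102: #105=2, #103=8, #106=11, #101=12, #104=13 ⇒ #105
#105: #106=9, #103=10, #101=13, #104=15 ⇒ #106
#106: #101=16, #103=17, #104=21 ⇒ #101
#101: #104=7, #103=9 ⇒ #104
#104: #103=6 ⇒ #103
NN route Base → #102 → #105 → #106 → #101 → #104 → #103 → Base costs 51.
Optimal: Base → #101 → #104 → #103 → #102 → #105 → #106 → Base costs 50 (by enumerating all 360 distinct tours).
Excess = 51 − 50 = 1.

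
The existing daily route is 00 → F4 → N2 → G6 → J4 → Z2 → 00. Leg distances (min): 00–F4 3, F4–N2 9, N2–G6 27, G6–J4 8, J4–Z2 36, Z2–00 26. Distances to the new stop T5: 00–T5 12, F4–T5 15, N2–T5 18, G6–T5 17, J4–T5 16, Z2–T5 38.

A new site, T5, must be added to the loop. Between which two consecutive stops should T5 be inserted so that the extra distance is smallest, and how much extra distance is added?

Insertion cost between consecutive stops i–j is d(i,T5) + d(T5,j) − d(i,j):
  between 00 and F4: 12 + 15 − 3 = 24
  between F4 and N2: 15 + 18 − 9 = 24
  between N2 and G6: 18 + 17 − 27 = 8
  between G6 and J4: 17 + 16 − 8 = 25
  between J4 and Z2: 16 + 38 − 36 = 18
  between Z2 and 00: 38 + 12 − 26 = 24
Cheapest insertion is between N2 and G6, adding 8.
New total = 109 + 8 = 117.

+8 min — insert T5 between N2 and G6.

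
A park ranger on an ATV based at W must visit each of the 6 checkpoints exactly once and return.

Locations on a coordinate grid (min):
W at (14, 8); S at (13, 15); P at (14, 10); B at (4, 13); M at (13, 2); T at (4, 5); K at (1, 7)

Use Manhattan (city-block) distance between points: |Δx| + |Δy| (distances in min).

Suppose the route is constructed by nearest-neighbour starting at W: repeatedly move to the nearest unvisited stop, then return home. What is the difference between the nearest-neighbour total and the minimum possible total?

W: P=2, M=7, S=8, T=13, K=14, B=15 ⇒ P
P: S=6, M=9, B=13, T=15, K=16 ⇒ S
S: B=11, M=13, T=19, K=20 ⇒ B
B: T=8, K=9, M=20 ⇒ T
T: K=5, M=12 ⇒ K
K: M=17 ⇒ M
NN route W → P → S → B → T → K → M → W costs 56.
Optimal: W → P → S → B → K → T → M → W costs 52 (by enumerating all 360 distinct tours).
Excess = 56 − 52 = 4.

Excess over optimum: 4 min.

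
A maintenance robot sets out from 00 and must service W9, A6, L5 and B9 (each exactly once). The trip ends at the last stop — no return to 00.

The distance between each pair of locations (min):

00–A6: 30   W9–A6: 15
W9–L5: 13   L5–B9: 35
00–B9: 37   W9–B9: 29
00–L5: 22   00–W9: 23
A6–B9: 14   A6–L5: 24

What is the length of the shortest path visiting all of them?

There are 4! = 24 possible orderings.
00→W9→A6→L5→B9: 23+15+24+35 = 97
00→W9→A6→B9→L5: 23+15+14+35 = 87
00→W9→L5→A6→B9: 23+13+24+14 = 74
00→W9→L5→B9→A6: 23+13+35+14 = 85
00→W9→B9→A6→L5: 23+29+14+24 = 90
00→W9→B9→L5→A6: 23+29+35+24 = 111
00→A6→W9→L5→B9: 30+15+13+35 = 93
00→A6→W9→B9→L5: 30+15+29+35 = 109
00→A6→L5→W9→B9: 30+24+13+29 = 96
00→A6→L5→B9→W9: 30+24+35+29 = 118
00→A6→B9→W9→L5: 30+14+29+13 = 86
00→A6→B9→L5→W9: 30+14+35+13 = 92
00→L5→W9→A6→B9: 22+13+15+14 = 64
00→L5→W9→B9→A6: 22+13+29+14 = 78
… (10 more)
The minimum is 64.
One shortest path: 00 → L5 → W9 → A6 → B9.

64 min — the minimum one-way total.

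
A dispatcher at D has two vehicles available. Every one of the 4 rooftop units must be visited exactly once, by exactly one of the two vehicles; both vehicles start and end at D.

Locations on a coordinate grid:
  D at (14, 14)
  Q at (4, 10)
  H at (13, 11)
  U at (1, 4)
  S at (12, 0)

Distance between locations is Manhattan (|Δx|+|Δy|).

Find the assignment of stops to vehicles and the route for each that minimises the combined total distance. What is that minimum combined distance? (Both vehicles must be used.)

Try each way of splitting the stops between the two vehicles (each non-empty) and, for each split, find the best tour for each vehicle:
  {Q} + {H, U, S}: 28 + 54 = 82
  {H} + {Q, U, S}: 8 + 54 = 62
  {Q, H} + {U, S}: 28 + 54 = 82
  {U} + {Q, H, S}: 46 + 48 = 94
  {Q, U} + {H, S}: 46 + 32 = 78
  {H, U} + {Q, S}: 46 + 48 = 94
  … (7 splits in total)
Best: vehicle 1 D → H → D = 8; vehicle 2 D → Q → U → S → D = 54; combined 62.

Minimum combined distance: 62.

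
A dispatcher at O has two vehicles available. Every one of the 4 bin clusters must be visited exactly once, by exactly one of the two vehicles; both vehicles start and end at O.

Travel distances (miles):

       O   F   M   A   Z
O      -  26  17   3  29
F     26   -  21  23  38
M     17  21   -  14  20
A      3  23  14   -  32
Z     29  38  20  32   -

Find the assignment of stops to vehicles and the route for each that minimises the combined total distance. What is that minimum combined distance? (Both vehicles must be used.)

Check every non-empty split of the stops between the two vehicles; for each half take its own optimal tour:
  {F} + {M, A, Z}: 52 + 66 = 118
  {M} + {F, A, Z}: 34 + 93 = 127
  {F, M} + {A, Z}: 64 + 64 = 128
  {A} + {F, M, Z}: 6 + 96 = 102
  {F, A} + {M, Z}: 52 + 66 = 118
  {M, A} + {F, Z}: 34 + 93 = 127
  … (7 splits in total)
Best: vehicle 1 O → A → O = 6; vehicle 2 O → F → M → Z → O = 96; combined 102.

Minimum combined distance: 102 miles.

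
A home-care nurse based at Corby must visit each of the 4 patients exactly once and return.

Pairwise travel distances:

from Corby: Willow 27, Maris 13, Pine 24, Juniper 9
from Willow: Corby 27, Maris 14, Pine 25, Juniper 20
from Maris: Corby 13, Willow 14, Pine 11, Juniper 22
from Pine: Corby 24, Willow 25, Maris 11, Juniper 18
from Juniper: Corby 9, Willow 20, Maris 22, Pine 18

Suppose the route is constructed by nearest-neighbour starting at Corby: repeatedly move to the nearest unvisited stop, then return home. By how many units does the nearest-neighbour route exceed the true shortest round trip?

1 longer than the optimal tour.

Corby: Juniper=9, Maris=13, Pine=24, Willow=27 ⇒ Juniper
Juniper: Pine=18, Willow=20, Maris=22 ⇒ Pine
Pine: Maris=11, Willow=25 ⇒ Maris
Maris: Willow=14 ⇒ Willow
NN route Corby → Juniper → Pine → Maris → Willow → Corby costs 79.
Optimal: Corby → Maris → Pine → Willow → Juniper → Corby costs 78 (by enumerating all 12 distinct tours).
Excess = 79 − 78 = 1.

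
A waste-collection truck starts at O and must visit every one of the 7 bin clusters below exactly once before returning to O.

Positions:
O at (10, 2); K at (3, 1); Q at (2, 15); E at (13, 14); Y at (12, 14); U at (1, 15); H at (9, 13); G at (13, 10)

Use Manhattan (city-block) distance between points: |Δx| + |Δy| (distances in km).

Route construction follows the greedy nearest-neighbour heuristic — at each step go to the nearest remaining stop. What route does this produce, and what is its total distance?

From O: distances to unvisited — K=8, G=11, H=12, Y=14, E=15, Q=21, U=22. Nearest is K (8).
From K: distances to unvisited — Q=15, U=16, H=18, G=19, Y=22, E=23. Nearest is Q (15).
From Q: distances to unvisited — U=1, H=9, Y=11, E=12, G=16. Nearest is U (1).
From U: distances to unvisited — H=10, Y=12, E=13, G=17. Nearest is H (10).
From H: distances to unvisited — Y=4, E=5, G=7. Nearest is Y (4).
From Y: distances to unvisited — E=1, G=5. Nearest is E (1).
From E: distances to unvisited — G=4. Nearest is G (4).
Return G→O: 11.
Total = 8 + 15 + 1 + 10 + 4 + 1 + 4 + 11 = 54.

54 km along O → K → Q → U → H → Y → E → G → O.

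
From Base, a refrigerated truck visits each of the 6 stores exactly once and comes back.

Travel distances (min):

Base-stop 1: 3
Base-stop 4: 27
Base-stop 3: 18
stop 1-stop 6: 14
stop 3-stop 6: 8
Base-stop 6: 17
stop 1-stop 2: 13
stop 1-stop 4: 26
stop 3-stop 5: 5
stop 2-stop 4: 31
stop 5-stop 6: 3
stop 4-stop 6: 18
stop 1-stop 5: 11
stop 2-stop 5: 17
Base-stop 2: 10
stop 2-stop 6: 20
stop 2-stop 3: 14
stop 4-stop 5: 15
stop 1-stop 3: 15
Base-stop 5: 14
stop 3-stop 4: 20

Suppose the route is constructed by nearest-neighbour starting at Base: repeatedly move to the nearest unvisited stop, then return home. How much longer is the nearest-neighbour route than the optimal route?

Excess over optimum: 18 min.

From Base: stop 1=3, stop 2=10, stop 5=14, stop 6=17, stop 3=18, stop 4=27 → choose stop 1 (3).
From stop 1: stop 5=11, stop 2=13, stop 6=14, stop 3=15, stop 4=26 → choose stop 5 (11).
From stop 5: stop 6=3, stop 3=5, stop 4=15, stop 2=17 → choose stop 6 (3).
From stop 6: stop 3=8, stop 4=18, stop 2=20 → choose stop 3 (8).
From stop 3: stop 2=14, stop 4=20 → choose stop 2 (14).
From stop 2: stop 4=31 → choose stop 4 (31).
NN route Base → stop 1 → stop 5 → stop 6 → stop 3 → stop 2 → stop 4 → Base costs 97.
Optimal: Base → stop 1 → stop 4 → stop 5 → stop 6 → stop 3 → stop 2 → Base costs 79 (by enumerating all 360 distinct tours).
Excess = 97 − 79 = 18.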